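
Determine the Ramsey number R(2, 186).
R(2, 186) = 186

R(2, k) = k for all k ≥ 2: in a 2-colouring of K_k, either some edge is red (a red K_2) or all edges are blue (a blue K_k). And K_{185} coloured all-blue has no blue K_186, so R(2, 186) > 185. Hence R(2, 186) = 186.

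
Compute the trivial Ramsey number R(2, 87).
R(2, 87) = 87

R(2, k) = k for all k ≥ 2: in a 2-colouring of K_k, either some edge is red (a red K_2) or all edges are blue (a blue K_k). And K_{86} coloured all-blue has no blue K_87, so R(2, 87) > 86. Hence R(2, 87) = 87.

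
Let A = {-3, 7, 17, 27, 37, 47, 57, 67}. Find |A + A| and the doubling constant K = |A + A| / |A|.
K = |A + A| / |A| = 15/8

Enumerate A + A = {a + b : a, b ∈ A}. With |A| = 8, there are |A|^2 = 64 ordered sum pairs; collecting distinct values, A + A = {-6, 4, 14, 24, 34, 44, 54, 64, 74, 84, 94, 104, 114, 124, 134}, so |A + A| = 15. Thus K = 15/8. Here |A + A| = 2|A| − 1 = 15, the minimum possible — so K = 15/8 is minimal, which holds iff A is an arithmetic progression.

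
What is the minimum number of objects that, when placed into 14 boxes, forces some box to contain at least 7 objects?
n = (7 − 1)·14 + 1 = 85

By the generalised pigeonhole principle, to guarantee some box contains ≥ r objects we need more than (r − 1) · k objects total. Threshold: n = (r − 1) · k + 1. With r = 7 and k = 14: n = 6 · 14 + 1 = 84 + 1 = 85. For n = 84 = 6 · 14, we can put exactly 6 objects in every box, avoiding 7 in any single one — so 85 is tight.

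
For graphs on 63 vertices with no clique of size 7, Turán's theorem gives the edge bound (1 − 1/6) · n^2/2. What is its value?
Turán density bound = (5/6) · 63^2/2 = 6615/4 ≈ 1653.75

Turán's theorem: ex(n, K_{r+1}) is achieved by the complete r-partite Turán graph T(n, r) with parts as balanced as possible, and is at most (1 − 1/r) · n^2/2. For r = 6, n = 63: the density bound is (5/6) · 3969/2 = 6615/4 ≈ 1653.75. The integer-valued extremum is e(T(63, 6)) = 1653, which is strictly less than the density bound 6615/4 since 6 ∤ 63 (the parts of T(63, 6) cannot all be equal).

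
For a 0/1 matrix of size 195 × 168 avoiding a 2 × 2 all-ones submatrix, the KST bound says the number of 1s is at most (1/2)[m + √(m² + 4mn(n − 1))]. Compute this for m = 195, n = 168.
z(195, 168; 2, 2) ≤ (1/2)[195 + √(195² + 4·195·168·167)] = (1/2)[195 + √21921705] = 2438.531

Kővári–Sós–Turán: let r_1, ..., r_195 be the row sums and z = Σ r_i the total number of 1s. Each pair of columns can share at most one row with both entries 1 (else a 2×2 all-ones block appears), so Σ_i C(r_i, 2) ≤ C(168, 2) = 14028. By convexity Σ_i C(r_i, 2) ≥ 195·C(z/195, 2) = z(z − 195)/(2·195), giving z² − 195z − 195·168·167 ≤ 0 and hence z ≤ (1/2)[195 + √(38025 + 4·5470920)] = (1/2)[195 + √21921705] ≈ (1/2)(195 + 4682.062) = 2438.531.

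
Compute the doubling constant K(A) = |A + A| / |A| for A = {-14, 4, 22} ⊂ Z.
K = |A + A| / |A| = 5/3

Enumerate A + A = {a + b : a, b ∈ A}. With |A| = 3, there are |A|^2 = 9 ordered sum pairs; collecting distinct values, A + A = {-28, -10, 8, 26, 44}, so |A + A| = 5. Thus K = 5/3. Here |A + A| = 2|A| − 1 = 5, the minimum possible — so K = 5/3 is minimal, which holds iff A is an arithmetic progression.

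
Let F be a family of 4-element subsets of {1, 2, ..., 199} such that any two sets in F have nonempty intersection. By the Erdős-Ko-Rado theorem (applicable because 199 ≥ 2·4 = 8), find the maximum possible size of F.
max |F| = C(198, 3) = 1274196

The Erdős-Ko-Rado theorem states: for n ≥ 2k, an intersecting family of k-subsets of an n-element set has size at most C(n − 1, k − 1), with equality for 'star' families {A ⊆ [n] : |A| = k, i ∈ A} (fix an element i). For n = 199, k = 4: C(198, 3) = 1274196.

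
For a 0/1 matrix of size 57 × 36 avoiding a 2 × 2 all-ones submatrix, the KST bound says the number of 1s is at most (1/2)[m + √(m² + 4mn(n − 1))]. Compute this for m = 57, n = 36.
z(57, 36; 2, 2) ≤ (1/2)[57 + √(57² + 4·57·36·35)] = (1/2)[57 + √290529] = 298.0037

Kővári–Sós–Turán: let r_1, ..., r_57 be the row sums and z = Σ r_i the total number of 1s. Each pair of columns can share at most one row with both entries 1 (else a 2×2 all-ones block appears), so Σ_i C(r_i, 2) ≤ C(36, 2) = 630. By convexity Σ_i C(r_i, 2) ≥ 57·C(z/57, 2) = z(z − 57)/(2·57), giving z² − 57z − 57·36·35 ≤ 0 and hence z ≤ (1/2)[57 + √(3249 + 4·71820)] = (1/2)[57 + √290529] ≈ (1/2)(57 + 539.0074) = 298.0037.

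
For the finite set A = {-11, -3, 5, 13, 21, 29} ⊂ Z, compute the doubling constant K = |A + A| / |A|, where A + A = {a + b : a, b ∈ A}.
K = |A + A| / |A| = 11/6

Enumerate A + A = {a + b : a, b ∈ A}. With |A| = 6, there are |A|^2 = 36 ordered sum pairs; collecting distinct values, A + A = {-22, -14, -6, 2, 10, 18, 26, 34, 42, 50, 58}, so |A + A| = 11. Thus K = 11/6. Here |A + A| = 2|A| − 1 = 11, the minimum possible — so K = 11/6 is minimal, which holds iff A is an arithmetic progression.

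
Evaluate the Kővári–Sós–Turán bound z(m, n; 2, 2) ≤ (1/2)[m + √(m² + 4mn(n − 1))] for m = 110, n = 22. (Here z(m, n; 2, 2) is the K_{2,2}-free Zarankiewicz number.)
z(110, 22; 2, 2) ≤ (1/2)[110 + √(110² + 4·110·22·21)] = (1/2)[110 + √215380] = 287.0453

Kővári–Sós–Turán: let r_1, ..., r_110 be the row sums and z = Σ r_i the total number of 1s. Each pair of columns can share at most one row with both entries 1 (else a 2×2 all-ones block appears), so Σ_i C(r_i, 2) ≤ C(22, 2) = 231. By convexity Σ_i C(r_i, 2) ≥ 110·C(z/110, 2) = z(z − 110)/(2·110), giving z² − 110z − 110·22·21 ≤ 0 and hence z ≤ (1/2)[110 + √(12100 + 4·50820)] = (1/2)[110 + √215380] ≈ (1/2)(110 + 464.0905) = 287.0453.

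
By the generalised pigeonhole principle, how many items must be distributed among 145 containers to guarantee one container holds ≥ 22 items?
n = (22 − 1)·145 + 1 = 3046

By the generalised pigeonhole principle, to guarantee some box contains ≥ r objects we need more than (r − 1) · k objects total. Threshold: n = (r − 1) · k + 1. With r = 22 and k = 145: n = 21 · 145 + 1 = 3045 + 1 = 3046. For n = 3045 = 21 · 145, we can put exactly 21 objects in every box, avoiding 22 in any single one — so 3046 is tight.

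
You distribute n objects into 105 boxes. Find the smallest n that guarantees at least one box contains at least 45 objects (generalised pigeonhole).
n = (45 − 1)·105 + 1 = 4621

By the generalised pigeonhole principle, to guarantee some box contains ≥ r objects we need more than (r − 1) · k objects total. Threshold: n = (r − 1) · k + 1. With r = 45 and k = 105: n = 44 · 105 + 1 = 4620 + 1 = 4621. For n = 4620 = 44 · 105, we can put exactly 44 objects in every box, avoiding 45 in any single one — so 4621 is tight.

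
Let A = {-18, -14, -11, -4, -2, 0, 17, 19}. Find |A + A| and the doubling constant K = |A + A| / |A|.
K = |A + A| / |A| = 31/8

Enumerate A + A = {a + b : a, b ∈ A}. With |A| = 8, there are |A|^2 = 64 ordered sum pairs; collecting distinct values, A + A = {-36, -32, -29, -28, -25, -22, -20, -18, -16, -15, -14, -13, -11, -8, -6, -4, -2, -1, 0, 1, 3, 5, 6, 8, 13, 15, 17, 19, 34, 36, 38}, so |A + A| = 31. Thus K = 31/8. For comparison, the minimum possible |A + A| over all 8-element sets is 2·8 − 1 = 15 (so min K = 15/8), attained only by arithmetic progressions.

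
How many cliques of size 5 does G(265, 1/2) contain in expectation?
E[# K_5] = C(265, 5) · (1/2)^C(5, 2) = 10484943678 / 2^10 = 5242471839/512 ≈ 10239202.810547

For each 5-subset S of vertices (there are C(265, 5) = 10484943678 such S), let X_S = 1 if S induces a K_5 (all C(5, 2) = 10 edges present). Then P(X_S = 1) = (1/2)^10 = 1/1024. By linearity of expectation, E[# K_5] = C(265, 5) · (1/2)^10 = 10484943678 / 1024 = 5242471839/512 ≈ 10239202.810547.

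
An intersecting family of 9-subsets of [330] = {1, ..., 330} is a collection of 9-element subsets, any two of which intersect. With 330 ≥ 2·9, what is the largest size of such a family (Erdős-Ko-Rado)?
max |F| = C(329, 8) = 3124649699192385

Erdős-Ko-Rado (1961): when n ≥ 2k, max |F| = C(n−1, k−1). The bound is attained by the star {A : i ∈ A} for any fixed i ∈ [n]. Here C(330−1, 9−1) = C(329, 8) = 3124649699192385.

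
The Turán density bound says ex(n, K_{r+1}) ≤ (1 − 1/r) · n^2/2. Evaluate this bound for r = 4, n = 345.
Turán density bound = (3/4) · 345^2/2 = 357075/8 ≈ 44634.375

Turán's theorem: ex(n, K_{r+1}) is achieved by the complete r-partite Turán graph T(n, r) with parts as balanced as possible, and is at most (1 − 1/r) · n^2/2. For r = 4, n = 345: the density bound is (3/4) · 119025/2 = 357075/8 ≈ 44634.375. The integer-valued extremum is e(T(345, 4)) = 44634, which is strictly less than the density bound 357075/8 since 4 ∤ 345 (the parts of T(345, 4) cannot all be equal).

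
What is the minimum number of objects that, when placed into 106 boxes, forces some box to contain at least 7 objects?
n = (7 − 1)·106 + 1 = 637

By the generalised pigeonhole principle, to guarantee some box contains ≥ r objects we need more than (r − 1) · k objects total. Threshold: n = (r − 1) · k + 1. With r = 7 and k = 106: n = 6 · 106 + 1 = 636 + 1 = 637. For n = 636 = 6 · 106, we can put exactly 6 objects in every box, avoiding 7 in any single one — so 637 is tight.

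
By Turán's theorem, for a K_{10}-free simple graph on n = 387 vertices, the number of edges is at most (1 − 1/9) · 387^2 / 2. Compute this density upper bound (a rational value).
Turán density bound = (8/9) · 387^2/2 = 66564

Turán's theorem: ex(n, K_{r+1}) is achieved by the complete r-partite Turán graph T(n, r) with parts as balanced as possible, and is at most (1 − 1/r) · n^2/2. For r = 9, n = 387: the density bound is (8/9) · 149769/2 = 66564. Since 9 ∣ 387, the Turán graph T(387, 9) has parts of equal size 43, and its edge count e(T(387, 9)) = 66564 attains the density bound exactly.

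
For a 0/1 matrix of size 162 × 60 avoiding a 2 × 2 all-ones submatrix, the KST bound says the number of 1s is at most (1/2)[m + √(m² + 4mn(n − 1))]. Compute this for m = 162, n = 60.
z(162, 60; 2, 2) ≤ (1/2)[162 + √(162² + 4·162·60·59)] = (1/2)[162 + √2320164] = 842.6042

Kővári–Sós–Turán: let r_1, ..., r_162 be the row sums and z = Σ r_i the total number of 1s. Each pair of columns can share at most one row with both entries 1 (else a 2×2 all-ones block appears), so Σ_i C(r_i, 2) ≤ C(60, 2) = 1770. By convexity Σ_i C(r_i, 2) ≥ 162·C(z/162, 2) = z(z − 162)/(2·162), giving z² − 162z − 162·60·59 ≤ 0 and hence z ≤ (1/2)[162 + √(26244 + 4·573480)] = (1/2)[162 + √2320164] ≈ (1/2)(162 + 1523.2085) = 842.6042.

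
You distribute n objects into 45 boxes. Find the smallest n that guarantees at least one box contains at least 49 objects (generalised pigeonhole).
n = (49 − 1)·45 + 1 = 2161

By the generalised pigeonhole principle, to guarantee some box contains ≥ r objects we need more than (r − 1) · k objects total. Threshold: n = (r − 1) · k + 1. With r = 49 and k = 45: n = 48 · 45 + 1 = 2160 + 1 = 2161. For n = 2160 = 48 · 45, we can put exactly 48 objects in every box, avoiding 49 in any single one — so 2161 is tight.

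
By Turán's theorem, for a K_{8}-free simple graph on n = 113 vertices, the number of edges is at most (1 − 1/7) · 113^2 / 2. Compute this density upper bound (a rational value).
Turán density bound = (6/7) · 113^2/2 = 38307/7 ≈ 5472.4286

Turán's theorem: ex(n, K_{r+1}) is achieved by the complete r-partite Turán graph T(n, r) with parts as balanced as possible, and is at most (1 − 1/r) · n^2/2. For r = 7, n = 113: the density bound is (6/7) · 12769/2 = 38307/7 ≈ 5472.4286. The integer-valued extremum is e(T(113, 7)) = 5472, which is strictly less than the density bound 38307/7 since 7 ∤ 113 (the parts of T(113, 7) cannot all be equal).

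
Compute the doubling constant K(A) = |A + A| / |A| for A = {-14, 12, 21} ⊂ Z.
K = |A + A| / |A| = 6/3 = 2

Enumerate A + A = {a + b : a, b ∈ A}. With |A| = 3, there are |A|^2 = 9 ordered sum pairs; collecting distinct values, A + A = {-28, -2, 7, 24, 33, 42}, so |A + A| = 6. Thus K = 6/3 = 2. For comparison, the minimum possible |A + A| over all 3-element sets is 2·3 − 1 = 5 (so min K = 5/3), attained only by arithmetic progressions.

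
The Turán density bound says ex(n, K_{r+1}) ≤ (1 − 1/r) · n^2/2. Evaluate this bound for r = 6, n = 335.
Turán density bound = (5/6) · 335^2/2 = 561125/12 ≈ 46760.4167

Turán's theorem: ex(n, K_{r+1}) is achieved by the complete r-partite Turán graph T(n, r) with parts as balanced as possible, and is at most (1 − 1/r) · n^2/2. For r = 6, n = 335: the density bound is (5/6) · 112225/2 = 561125/12 ≈ 46760.4167. The integer-valued extremum is e(T(335, 6)) = 46760, which is strictly less than the density bound 561125/12 since 6 ∤ 335 (the parts of T(335, 6) cannot all be equal).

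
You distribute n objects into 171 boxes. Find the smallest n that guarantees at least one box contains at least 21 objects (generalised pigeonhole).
n = (21 − 1)·171 + 1 = 3421

By the generalised pigeonhole principle, to guarantee some box contains ≥ r objects we need more than (r − 1) · k objects total. Threshold: n = (r − 1) · k + 1. With r = 21 and k = 171: n = 20 · 171 + 1 = 3420 + 1 = 3421. For n = 3420 = 20 · 171, we can put exactly 20 objects in every box, avoiding 21 in any single one — so 3421 is tight.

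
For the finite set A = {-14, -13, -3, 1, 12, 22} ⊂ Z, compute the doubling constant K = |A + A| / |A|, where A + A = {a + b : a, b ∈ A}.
K = |A + A| / |A| = 19/6

Enumerate A + A = {a + b : a, b ∈ A}. With |A| = 6, there are |A|^2 = 36 ordered sum pairs; collecting distinct values, A + A = {-28, -27, -26, -17, -16, -13, -12, -6, -2, -1, 2, 8, 9, 13, 19, 23, 24, 34, 44}, so |A + A| = 19. Thus K = 19/6. For comparison, the minimum possible |A + A| over all 6-element sets is 2·6 − 1 = 11 (so min K = 11/6), attained only by arithmetic progressions.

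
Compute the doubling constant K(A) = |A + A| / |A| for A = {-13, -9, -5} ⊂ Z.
K = |A + A| / |A| = 5/3

Enumerate A + A = {a + b : a, b ∈ A}. With |A| = 3, there are |A|^2 = 9 ordered sum pairs; collecting distinct values, A + A = {-26, -22, -18, -14, -10}, so |A + A| = 5. Thus K = 5/3. Here |A + A| = 2|A| − 1 = 5, the minimum possible — so K = 5/3 is minimal, which holds iff A is an arithmetic progression.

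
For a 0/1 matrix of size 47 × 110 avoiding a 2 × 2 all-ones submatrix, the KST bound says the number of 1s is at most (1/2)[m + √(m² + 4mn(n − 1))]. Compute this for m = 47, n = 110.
z(47, 110; 2, 2) ≤ (1/2)[47 + √(47² + 4·47·110·109)] = (1/2)[47 + √2256329] = 774.5541

Kővári–Sós–Turán: let r_1, ..., r_47 be the row sums and z = Σ r_i the total number of 1s. Each pair of columns can share at most one row with both entries 1 (else a 2×2 all-ones block appears), so Σ_i C(r_i, 2) ≤ C(110, 2) = 5995. By convexity Σ_i C(r_i, 2) ≥ 47·C(z/47, 2) = z(z − 47)/(2·47), giving z² − 47z − 47·110·109 ≤ 0 and hence z ≤ (1/2)[47 + √(2209 + 4·563530)] = (1/2)[47 + √2256329] ≈ (1/2)(47 + 1502.1082) = 774.5541.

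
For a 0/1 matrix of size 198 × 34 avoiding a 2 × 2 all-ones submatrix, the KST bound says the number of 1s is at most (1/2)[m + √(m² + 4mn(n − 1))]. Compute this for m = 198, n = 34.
z(198, 34; 2, 2) ≤ (1/2)[198 + √(198² + 4·198·34·33)] = (1/2)[198 + √927828] = 580.6191

Kővári–Sós–Turán: let r_1, ..., r_198 be the row sums and z = Σ r_i the total number of 1s. Each pair of columns can share at most one row with both entries 1 (else a 2×2 all-ones block appears), so Σ_i C(r_i, 2) ≤ C(34, 2) = 561. By convexity Σ_i C(r_i, 2) ≥ 198·C(z/198, 2) = z(z − 198)/(2·198), giving z² − 198z − 198·34·33 ≤ 0 and hence z ≤ (1/2)[198 + √(39204 + 4·222156)] = (1/2)[198 + √927828] ≈ (1/2)(198 + 963.2383) = 580.6191.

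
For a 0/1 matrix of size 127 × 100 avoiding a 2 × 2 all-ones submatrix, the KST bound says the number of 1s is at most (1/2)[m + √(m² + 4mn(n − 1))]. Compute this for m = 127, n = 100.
z(127, 100; 2, 2) ≤ (1/2)[127 + √(127² + 4·127·100·99)] = (1/2)[127 + √5045329] = 1186.5905

Kővári–Sós–Turán: let r_1, ..., r_127 be the row sums and z = Σ r_i the total number of 1s. Each pair of columns can share at most one row with both entries 1 (else a 2×2 all-ones block appears), so Σ_i C(r_i, 2) ≤ C(100, 2) = 4950. By convexity Σ_i C(r_i, 2) ≥ 127·C(z/127, 2) = z(z − 127)/(2·127), giving z² − 127z − 127·100·99 ≤ 0 and hence z ≤ (1/2)[127 + √(16129 + 4·1257300)] = (1/2)[127 + √5045329] ≈ (1/2)(127 + 2246.181) = 1186.5905.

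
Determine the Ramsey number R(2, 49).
R(2, 49) = 49

R(2, k) = k for all k ≥ 2: in a 2-colouring of K_k, either some edge is red (a red K_2) or all edges are blue (a blue K_k). And K_{48} coloured all-blue has no blue K_49, so R(2, 49) > 48. Hence R(2, 49) = 49.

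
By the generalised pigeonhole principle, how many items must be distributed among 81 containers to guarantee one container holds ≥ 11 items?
n = (11 − 1)·81 + 1 = 811

By the generalised pigeonhole principle, to guarantee some box contains ≥ r objects we need more than (r − 1) · k objects total. Threshold: n = (r − 1) · k + 1. With r = 11 and k = 81: n = 10 · 81 + 1 = 810 + 1 = 811. For n = 810 = 10 · 81, we can put exactly 10 objects in every box, avoiding 11 in any single one — so 811 is tight.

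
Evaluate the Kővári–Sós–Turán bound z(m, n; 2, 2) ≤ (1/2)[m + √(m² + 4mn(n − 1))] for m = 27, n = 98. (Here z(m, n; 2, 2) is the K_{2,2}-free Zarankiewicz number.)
z(27, 98; 2, 2) ≤ (1/2)[27 + √(27² + 4·27·98·97)] = (1/2)[27 + √1027377] = 520.298

Kővári–Sós–Turán: let r_1, ..., r_27 be the row sums and z = Σ r_i the total number of 1s. Each pair of columns can share at most one row with both entries 1 (else a 2×2 all-ones block appears), so Σ_i C(r_i, 2) ≤ C(98, 2) = 4753. By convexity Σ_i C(r_i, 2) ≥ 27·C(z/27, 2) = z(z − 27)/(2·27), giving z² − 27z − 27·98·97 ≤ 0 and hence z ≤ (1/2)[27 + √(729 + 4·256662)] = (1/2)[27 + √1027377] ≈ (1/2)(27 + 1013.5961) = 520.298.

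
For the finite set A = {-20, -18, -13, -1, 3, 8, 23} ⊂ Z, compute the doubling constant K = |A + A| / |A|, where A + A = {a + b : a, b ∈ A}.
K = |A + A| / |A| = 27/7

Enumerate A + A = {a + b : a, b ∈ A}. With |A| = 7, there are |A|^2 = 49 ordered sum pairs; collecting distinct values, A + A = {-40, -38, -36, -33, -31, -26, -21, -19, -17, -15, -14, -12, -10, -5, -2, 2, 3, 5, 6, 7, 10, 11, 16, 22, 26, 31, 46}, so |A + A| = 27. Thus K = 27/7. For comparison, the minimum possible |A + A| over all 7-element sets is 2·7 − 1 = 13 (so min K = 13/7), attained only by arithmetic progressions.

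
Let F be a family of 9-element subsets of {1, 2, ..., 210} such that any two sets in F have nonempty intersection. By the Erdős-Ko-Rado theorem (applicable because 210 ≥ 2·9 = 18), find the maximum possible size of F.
max |F| = C(209, 8) = 78842084729694

Erdős-Ko-Rado (1961): when n ≥ 2k, max |F| = C(n−1, k−1). The bound is attained by the star {A : i ∈ A} for any fixed i ∈ [n]. Here C(210−1, 9−1) = C(209, 8) = 78842084729694.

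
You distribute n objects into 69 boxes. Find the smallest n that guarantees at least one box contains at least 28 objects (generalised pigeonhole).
n = (28 − 1)·69 + 1 = 1864

By the generalised pigeonhole principle, to guarantee some box contains ≥ r objects we need more than (r − 1) · k objects total. Threshold: n = (r − 1) · k + 1. With r = 28 and k = 69: n = 27 · 69 + 1 = 1863 + 1 = 1864. For n = 1863 = 27 · 69, we can put exactly 27 objects in every box, avoiding 28 in any single one — so 1864 is tight.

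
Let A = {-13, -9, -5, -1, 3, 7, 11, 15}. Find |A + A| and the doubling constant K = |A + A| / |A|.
K = |A + A| / |A| = 15/8

Enumerate A + A = {a + b : a, b ∈ A}. With |A| = 8, there are |A|^2 = 64 ordered sum pairs; collecting distinct values, A + A = {-26, -22, -18, -14, -10, -6, -2, 2, 6, 10, 14, 18, 22, 26, 30}, so |A + A| = 15. Thus K = 15/8. Here |A + A| = 2|A| − 1 = 15, the minimum possible — so K = 15/8 is minimal, which holds iff A is an arithmetic progression.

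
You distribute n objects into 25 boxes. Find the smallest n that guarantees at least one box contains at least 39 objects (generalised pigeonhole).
n = (39 − 1)·25 + 1 = 951

By the generalised pigeonhole principle, to guarantee some box contains ≥ r objects we need more than (r − 1) · k objects total. Threshold: n = (r − 1) · k + 1. With r = 39 and k = 25: n = 38 · 25 + 1 = 950 + 1 = 951. For n = 950 = 38 · 25, we can put exactly 38 objects in every box, avoiding 39 in any single one — so 951 is tight.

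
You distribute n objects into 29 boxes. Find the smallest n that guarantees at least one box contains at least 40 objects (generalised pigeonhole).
n = (40 − 1)·29 + 1 = 1132

By the generalised pigeonhole principle, to guarantee some box contains ≥ r objects we need more than (r − 1) · k objects total. Threshold: n = (r − 1) · k + 1. With r = 40 and k = 29: n = 39 · 29 + 1 = 1131 + 1 = 1132. For n = 1131 = 39 · 29, we can put exactly 39 objects in every box, avoiding 40 in any single one — so 1132 is tight.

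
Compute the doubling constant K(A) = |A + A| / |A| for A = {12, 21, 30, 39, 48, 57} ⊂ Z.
K = |A + A| / |A| = 11/6

Enumerate A + A = {a + b : a, b ∈ A}. With |A| = 6, there are |A|^2 = 36 ordered sum pairs; collecting distinct values, A + A = {24, 33, 42, 51, 60, 69, 78, 87, 96, 105, 114}, so |A + A| = 11. Thus K = 11/6. Here |A + A| = 2|A| − 1 = 11, the minimum possible — so K = 11/6 is minimal, which holds iff A is an arithmetic progression.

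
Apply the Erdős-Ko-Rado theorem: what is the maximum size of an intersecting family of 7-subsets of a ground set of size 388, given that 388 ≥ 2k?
max |F| = C(387, 6) = 4487659153824

The Erdős-Ko-Rado theorem states: for n ≥ 2k, an intersecting family of k-subsets of an n-element set has size at most C(n − 1, k − 1), with equality for 'star' families {A ⊆ [n] : |A| = k, i ∈ A} (fix an element i). For n = 388, k = 7: C(387, 6) = 4487659153824.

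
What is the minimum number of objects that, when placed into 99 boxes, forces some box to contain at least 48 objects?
n = (48 − 1)·99 + 1 = 4654

By the generalised pigeonhole principle, to guarantee some box contains ≥ r objects we need more than (r − 1) · k objects total. Threshold: n = (r − 1) · k + 1. With r = 48 and k = 99: n = 47 · 99 + 1 = 4653 + 1 = 4654. For n = 4653 = 47 · 99, we can put exactly 47 objects in every box, avoiding 48 in any single one — so 4654 is tight.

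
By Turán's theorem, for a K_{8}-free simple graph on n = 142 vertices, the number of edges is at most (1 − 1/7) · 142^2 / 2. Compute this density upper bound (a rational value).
Turán density bound = (6/7) · 142^2/2 = 60492/7 ≈ 8641.7143

Turán's theorem: ex(n, K_{r+1}) is achieved by the complete r-partite Turán graph T(n, r) with parts as balanced as possible, and is at most (1 − 1/r) · n^2/2. For r = 7, n = 142: the density bound is (6/7) · 20164/2 = 60492/7 ≈ 8641.7143. The integer-valued extremum is e(T(142, 7)) = 8641, which is strictly less than the density bound 60492/7 since 7 ∤ 142 (the parts of T(142, 7) cannot all be equal).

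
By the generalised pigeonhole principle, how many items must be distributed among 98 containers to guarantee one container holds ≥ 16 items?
n = (16 − 1)·98 + 1 = 1471

By the generalised pigeonhole principle, to guarantee some box contains ≥ r objects we need more than (r − 1) · k objects total. Threshold: n = (r − 1) · k + 1. With r = 16 and k = 98: n = 15 · 98 + 1 = 1470 + 1 = 1471. For n = 1470 = 15 · 98, we can put exactly 15 objects in every box, avoiding 16 in any single one — so 1471 is tight.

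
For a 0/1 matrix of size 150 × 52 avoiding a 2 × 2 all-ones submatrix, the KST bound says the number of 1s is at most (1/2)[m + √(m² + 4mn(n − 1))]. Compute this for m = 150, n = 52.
z(150, 52; 2, 2) ≤ (1/2)[150 + √(150² + 4·150·52·51)] = (1/2)[150 + √1613700] = 710.1575

Kővári–Sós–Turán: let r_1, ..., r_150 be the row sums and z = Σ r_i the total number of 1s. Each pair of columns can share at most one row with both entries 1 (else a 2×2 all-ones block appears), so Σ_i C(r_i, 2) ≤ C(52, 2) = 1326. By convexity Σ_i C(r_i, 2) ≥ 150·C(z/150, 2) = z(z − 150)/(2·150), giving z² − 150z − 150·52·51 ≤ 0 and hence z ≤ (1/2)[150 + √(22500 + 4·397800)] = (1/2)[150 + √1613700] ≈ (1/2)(150 + 1270.3149) = 710.1575.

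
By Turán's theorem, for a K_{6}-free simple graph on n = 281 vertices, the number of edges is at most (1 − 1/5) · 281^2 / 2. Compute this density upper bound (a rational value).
Turán density bound = (4/5) · 281^2/2 = 157922/5 ≈ 31584.4

Turán's theorem: ex(n, K_{r+1}) is achieved by the complete r-partite Turán graph T(n, r) with parts as balanced as possible, and is at most (1 − 1/r) · n^2/2. For r = 5, n = 281: the density bound is (4/5) · 78961/2 = 157922/5 ≈ 31584.4. The integer-valued extremum is e(T(281, 5)) = 31584, which is strictly less than the density bound 157922/5 since 5 ∤ 281 (the parts of T(281, 5) cannot all be equal).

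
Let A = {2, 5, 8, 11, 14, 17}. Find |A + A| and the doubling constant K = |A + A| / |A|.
K = |A + A| / |A| = 11/6

Enumerate A + A = {a + b : a, b ∈ A}. With |A| = 6, there are |A|^2 = 36 ordered sum pairs; collecting distinct values, A + A = {4, 7, 10, 13, 16, 19, 22, 25, 28, 31, 34}, so |A + A| = 11. Thus K = 11/6. Here |A + A| = 2|A| − 1 = 11, the minimum possible — so K = 11/6 is minimal, which holds iff A is an arithmetic progression.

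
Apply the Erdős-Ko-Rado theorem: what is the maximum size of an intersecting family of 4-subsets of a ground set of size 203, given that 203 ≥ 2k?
max |F| = C(202, 3) = 1353400

Erdős-Ko-Rado (1961): when n ≥ 2k, max |F| = C(n−1, k−1). The bound is attained by the star {A : i ∈ A} for any fixed i ∈ [n]. Here C(203−1, 4−1) = C(202, 3) = 1353400.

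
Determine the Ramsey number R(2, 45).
R(2, 45) = 45

R(2, k) = k for all k ≥ 2: in a 2-colouring of K_k, either some edge is red (a red K_2) or all edges are blue (a blue K_k). And K_{44} coloured all-blue has no blue K_45, so R(2, 45) > 44. Hence R(2, 45) = 45.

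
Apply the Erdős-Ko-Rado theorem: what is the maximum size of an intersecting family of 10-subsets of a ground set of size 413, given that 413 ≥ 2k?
max |F| = C(412, 9) = 863177604710689620

Erdős-Ko-Rado (1961): when n ≥ 2k, max |F| = C(n−1, k−1). The bound is attained by the star {A : i ∈ A} for any fixed i ∈ [n]. Here C(413−1, 10−1) = C(412, 9) = 863177604710689620.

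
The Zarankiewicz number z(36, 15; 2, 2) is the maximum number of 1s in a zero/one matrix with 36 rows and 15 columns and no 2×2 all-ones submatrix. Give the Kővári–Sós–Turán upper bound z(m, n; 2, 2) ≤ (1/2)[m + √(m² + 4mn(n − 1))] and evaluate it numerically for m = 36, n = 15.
z(36, 15; 2, 2) ≤ (1/2)[36 + √(36² + 4·36·15·14)] = (1/2)[36 + √31536] = 106.7919

Kővári–Sós–Turán: let r_1, ..., r_36 be the row sums and z = Σ r_i the total number of 1s. Each pair of columns can share at most one row with both entries 1 (else a 2×2 all-ones block appears), so Σ_i C(r_i, 2) ≤ C(15, 2) = 105. By convexity Σ_i C(r_i, 2) ≥ 36·C(z/36, 2) = z(z − 36)/(2·36), giving z² − 36z − 36·15·14 ≤ 0 and hence z ≤ (1/2)[36 + √(1296 + 4·7560)] = (1/2)[36 + √31536] ≈ (1/2)(36 + 177.5838) = 106.7919.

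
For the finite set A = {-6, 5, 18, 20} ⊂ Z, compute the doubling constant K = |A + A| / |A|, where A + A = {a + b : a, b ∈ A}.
K = |A + A| / |A| = 10/4 = 5/2

Enumerate A + A = {a + b : a, b ∈ A}. With |A| = 4, there are |A|^2 = 16 ordered sum pairs; collecting distinct values, A + A = {-12, -1, 10, 12, 14, 23, 25, 36, 38, 40}, so |A + A| = 10. Thus K = 10/4 = 5/2. For comparison, the minimum possible |A + A| over all 4-element sets is 2·4 − 1 = 7 (so min K = 7/4), attained only by arithmetic progressions.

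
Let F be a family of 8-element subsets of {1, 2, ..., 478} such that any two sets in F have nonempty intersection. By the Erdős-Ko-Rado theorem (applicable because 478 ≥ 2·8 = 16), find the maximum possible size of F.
max |F| = C(477, 7) = 1066573510019820

Erdős-Ko-Rado (1961): when n ≥ 2k, max |F| = C(n−1, k−1). The bound is attained by the star {A : i ∈ A} for any fixed i ∈ [n]. Here C(478−1, 8−1) = C(477, 7) = 1066573510019820.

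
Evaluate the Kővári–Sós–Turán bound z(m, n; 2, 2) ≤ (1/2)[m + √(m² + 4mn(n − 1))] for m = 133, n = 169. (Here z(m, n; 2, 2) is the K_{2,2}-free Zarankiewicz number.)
z(133, 169; 2, 2) ≤ (1/2)[133 + √(133² + 4·133·169·168)] = (1/2)[133 + √15122233] = 2010.8658

Kővári–Sós–Turán: let r_1, ..., r_133 be the row sums and z = Σ r_i the total number of 1s. Each pair of columns can share at most one row with both entries 1 (else a 2×2 all-ones block appears), so Σ_i C(r_i, 2) ≤ C(169, 2) = 14196. By convexity Σ_i C(r_i, 2) ≥ 133·C(z/133, 2) = z(z − 133)/(2·133), giving z² − 133z − 133·169·168 ≤ 0 and hence z ≤ (1/2)[133 + √(17689 + 4·3776136)] = (1/2)[133 + √15122233] ≈ (1/2)(133 + 3888.7315) = 2010.8658.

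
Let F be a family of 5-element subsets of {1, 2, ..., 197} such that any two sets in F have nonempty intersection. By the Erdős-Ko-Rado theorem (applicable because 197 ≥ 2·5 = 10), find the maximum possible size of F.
max |F| = C(196, 4) = 59626385

Erdős-Ko-Rado (1961): when n ≥ 2k, max |F| = C(n−1, k−1). The bound is attained by the star {A : i ∈ A} for any fixed i ∈ [n]. Here C(197−1, 5−1) = C(196, 4) = 59626385.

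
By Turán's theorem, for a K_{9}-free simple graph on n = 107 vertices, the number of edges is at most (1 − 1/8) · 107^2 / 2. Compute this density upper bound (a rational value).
Turán density bound = (7/8) · 107^2/2 = 80143/16 ≈ 5008.9375

Turán's theorem: ex(n, K_{r+1}) is achieved by the complete r-partite Turán graph T(n, r) with parts as balanced as possible, and is at most (1 − 1/r) · n^2/2. For r = 8, n = 107: the density bound is (7/8) · 11449/2 = 80143/16 ≈ 5008.9375. The integer-valued extremum is e(T(107, 8)) = 5008, which is strictly less than the density bound 80143/16 since 8 ∤ 107 (the parts of T(107, 8) cannot all be equal).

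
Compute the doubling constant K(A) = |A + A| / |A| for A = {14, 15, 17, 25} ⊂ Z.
K = |A + A| / |A| = 10/4 = 5/2

Enumerate A + A = {a + b : a, b ∈ A}. With |A| = 4, there are |A|^2 = 16 ordered sum pairs; collecting distinct values, A + A = {28, 29, 30, 31, 32, 34, 39, 40, 42, 50}, so |A + A| = 10. Thus K = 10/4 = 5/2. For comparison, the minimum possible |A + A| over all 4-element sets is 2·4 − 1 = 7 (so min K = 7/4), attained only by arithmetic progressions.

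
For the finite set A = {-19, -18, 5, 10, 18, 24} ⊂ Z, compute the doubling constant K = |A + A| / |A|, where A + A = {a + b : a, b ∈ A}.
K = |A + A| / |A| = 21/6 = 7/2

Enumerate A + A = {a + b : a, b ∈ A}. With |A| = 6, there are |A|^2 = 36 ordered sum pairs; collecting distinct values, A + A = {-38, -37, -36, -14, -13, -9, -8, -1, 0, 5, 6, 10, 15, 20, 23, 28, 29, 34, 36, 42, 48}, so |A + A| = 21. Thus K = 21/6 = 7/2. For comparison, the minimum possible |A + A| over all 6-element sets is 2·6 − 1 = 11 (so min K = 11/6), attained only by arithmetic progressions.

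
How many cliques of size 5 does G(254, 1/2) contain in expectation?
E[# K_5] = C(254, 5) · (1/2)^C(5, 2) = 8468125050 / 2^10 = 4234062525/512 ≈ 8269653.369141

For each 5-subset S of vertices (there are C(254, 5) = 8468125050 such S), let X_S = 1 if S induces a K_5 (all C(5, 2) = 10 edges present). Then P(X_S = 1) = (1/2)^10 = 1/1024. By linearity of expectation, E[# K_5] = C(254, 5) · (1/2)^10 = 8468125050 / 1024 = 4234062525/512 ≈ 8269653.369141.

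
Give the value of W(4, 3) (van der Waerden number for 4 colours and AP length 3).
W(4, 3) = 76

W(4, 3) = 76. The lower bound W(4, 3) > 75 comes from an explicit good 4-colouring of [1, 75]; the upper bound W(4, 3) ≤ 76 was verified by exhaustive search over 4-colourings of [1, 76].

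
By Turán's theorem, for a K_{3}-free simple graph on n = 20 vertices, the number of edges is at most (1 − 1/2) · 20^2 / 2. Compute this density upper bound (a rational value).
Turán density bound = (1/2) · 20^2/2 = 100

Turán's theorem: ex(n, K_{r+1}) is achieved by the complete r-partite Turán graph T(n, r) with parts as balanced as possible, and is at most (1 − 1/r) · n^2/2. For r = 2, n = 20: the density bound is (1/2) · 400/2 = 100. Since 2 ∣ 20, the Turán graph T(20, 2) has parts of equal size 10, and its edge count e(T(20, 2)) = 100 attains the density bound exactly.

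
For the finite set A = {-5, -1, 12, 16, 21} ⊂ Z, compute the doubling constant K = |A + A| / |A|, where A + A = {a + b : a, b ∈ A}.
K = |A + A| / |A| = 14/5

Enumerate A + A = {a + b : a, b ∈ A}. With |A| = 5, there are |A|^2 = 25 ordered sum pairs; collecting distinct values, A + A = {-10, -6, -2, 7, 11, 15, 16, 20, 24, 28, 32, 33, 37, 42}, so |A + A| = 14. Thus K = 14/5. For comparison, the minimum possible |A + A| over all 5-element sets is 2·5 − 1 = 9 (so min K = 9/5), attained only by arithmetic progressions.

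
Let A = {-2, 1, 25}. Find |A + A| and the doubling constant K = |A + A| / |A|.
K = |A + A| / |A| = 6/3 = 2

Enumerate A + A = {a + b : a, b ∈ A}. With |A| = 3, there are |A|^2 = 9 ordered sum pairs; collecting distinct values, A + A = {-4, -1, 2, 23, 26, 50}, so |A + A| = 6. Thus K = 6/3 = 2. For comparison, the minimum possible |A + A| over all 3-element sets is 2·3 − 1 = 5 (so min K = 5/3), attained only by arithmetic progressions.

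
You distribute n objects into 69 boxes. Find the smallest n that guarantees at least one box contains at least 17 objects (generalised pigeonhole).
n = (17 − 1)·69 + 1 = 1105

By the generalised pigeonhole principle, to guarantee some box contains ≥ r objects we need more than (r − 1) · k objects total. Threshold: n = (r − 1) · k + 1. With r = 17 and k = 69: n = 16 · 69 + 1 = 1104 + 1 = 1105. For n = 1104 = 16 · 69, we can put exactly 16 objects in every box, avoiding 17 in any single one — so 1105 is tight.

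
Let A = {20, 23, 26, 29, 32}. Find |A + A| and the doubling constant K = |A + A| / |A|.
K = |A + A| / |A| = 9/5

Enumerate A + A = {a + b : a, b ∈ A}. With |A| = 5, there are |A|^2 = 25 ordered sum pairs; collecting distinct values, A + A = {40, 43, 46, 49, 52, 55, 58, 61, 64}, so |A + A| = 9. Thus K = 9/5. Here |A + A| = 2|A| − 1 = 9, the minimum possible — so K = 9/5 is minimal, which holds iff A is an arithmetic progression.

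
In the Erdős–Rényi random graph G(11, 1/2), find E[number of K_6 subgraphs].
E[# K_6] = C(11, 6) · (1/2)^C(6, 2) = 462 / 2^15 = 231/16384 ≈ 0.014099

For each 6-subset S of vertices (there are C(11, 6) = 462 such S), let X_S = 1 if S induces a K_6 (all C(6, 2) = 15 edges present). Then P(X_S = 1) = (1/2)^15 = 1/32768. By linearity of expectation, E[# K_6] = C(11, 6) · (1/2)^15 = 462 / 32768 = 231/16384 ≈ 0.014099.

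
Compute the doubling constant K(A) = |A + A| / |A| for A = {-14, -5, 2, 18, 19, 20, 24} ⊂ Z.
K = |A + A| / |A| = 26/7

Enumerate A + A = {a + b : a, b ∈ A}. With |A| = 7, there are |A|^2 = 49 ordered sum pairs; collecting distinct values, A + A = {-28, -19, -12, -10, -3, 4, 5, 6, 10, 13, 14, 15, 19, 20, 21, 22, 26, 36, 37, 38, 39, 40, 42, 43, 44, 48}, so |A + A| = 26. Thus K = 26/7. For comparison, the minimum possible |A + A| over all 7-element sets is 2·7 − 1 = 13 (so min K = 13/7), attained only by arithmetic progressions.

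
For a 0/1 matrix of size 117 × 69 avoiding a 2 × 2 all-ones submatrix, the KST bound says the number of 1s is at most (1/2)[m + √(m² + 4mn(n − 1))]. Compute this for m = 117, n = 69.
z(117, 69; 2, 2) ≤ (1/2)[117 + √(117² + 4·117·69·68)] = (1/2)[117 + √2209545] = 801.7269

Kővári–Sós–Turán: let r_1, ..., r_117 be the row sums and z = Σ r_i the total number of 1s. Each pair of columns can share at most one row with both entries 1 (else a 2×2 all-ones block appears), so Σ_i C(r_i, 2) ≤ C(69, 2) = 2346. By convexity Σ_i C(r_i, 2) ≥ 117·C(z/117, 2) = z(z − 117)/(2·117), giving z² − 117z − 117·69·68 ≤ 0 and hence z ≤ (1/2)[117 + √(13689 + 4·548964)] = (1/2)[117 + √2209545] ≈ (1/2)(117 + 1486.4538) = 801.7269.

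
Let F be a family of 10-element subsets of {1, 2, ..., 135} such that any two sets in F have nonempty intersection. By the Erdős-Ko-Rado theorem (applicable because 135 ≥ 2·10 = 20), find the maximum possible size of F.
max |F| = C(134, 9) = 29171309943776

The Erdős-Ko-Rado theorem states: for n ≥ 2k, an intersecting family of k-subsets of an n-element set has size at most C(n − 1, k − 1), with equality for 'star' families {A ⊆ [n] : |A| = k, i ∈ A} (fix an element i). For n = 135, k = 10: C(134, 9) = 29171309943776.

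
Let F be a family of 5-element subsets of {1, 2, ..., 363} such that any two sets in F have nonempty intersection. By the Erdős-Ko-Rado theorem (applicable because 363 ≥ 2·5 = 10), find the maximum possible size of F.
max |F| = C(362, 4) = 703722570

The Erdős-Ko-Rado theorem states: for n ≥ 2k, an intersecting family of k-subsets of an n-element set has size at most C(n − 1, k − 1), with equality for 'star' families {A ⊆ [n] : |A| = k, i ∈ A} (fix an element i). For n = 363, k = 5: C(362, 4) = 703722570.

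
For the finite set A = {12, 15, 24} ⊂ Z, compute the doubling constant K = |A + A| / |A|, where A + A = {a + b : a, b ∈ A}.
K = |A + A| / |A| = 6/3 = 2

Enumerate A + A = {a + b : a, b ∈ A}. With |A| = 3, there are |A|^2 = 9 ordered sum pairs; collecting distinct values, A + A = {24, 27, 30, 36, 39, 48}, so |A + A| = 6. Thus K = 6/3 = 2. For comparison, the minimum possible |A + A| over all 3-element sets is 2·3 − 1 = 5 (so min K = 5/3), attained only by arithmetic progressions.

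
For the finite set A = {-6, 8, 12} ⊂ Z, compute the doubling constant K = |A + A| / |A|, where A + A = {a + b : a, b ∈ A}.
K = |A + A| / |A| = 6/3 = 2

Enumerate A + A = {a + b : a, b ∈ A}. With |A| = 3, there are |A|^2 = 9 ordered sum pairs; collecting distinct values, A + A = {-12, 2, 6, 16, 20, 24}, so |A + A| = 6. Thus K = 6/3 = 2. For comparison, the minimum possible |A + A| over all 3-element sets is 2·3 − 1 = 5 (so min K = 5/3), attained only by arithmetic progressions.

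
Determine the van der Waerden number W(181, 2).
W(181, 2) = 181 + 1 = 182

A 2-term AP is any pair of integers, so a monochromatic 2-AP exists iff some colour is used at least twice. With 181 colours, the colouring i ↦ i on {1, ..., 181} uses each colour once, avoiding any monochromatic pair, so W(181, 2) > 181. For {1, ..., 182}, pigeonhole forces two integers of the same colour, which form a monochromatic 2-AP. Hence W(181, 2) = 182.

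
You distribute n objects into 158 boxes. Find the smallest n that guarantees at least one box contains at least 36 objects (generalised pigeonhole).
n = (36 − 1)·158 + 1 = 5531

By the generalised pigeonhole principle, to guarantee some box contains ≥ r objects we need more than (r − 1) · k objects total. Threshold: n = (r − 1) · k + 1. With r = 36 and k = 158: n = 35 · 158 + 1 = 5530 + 1 = 5531. For n = 5530 = 35 · 158, we can put exactly 35 objects in every box, avoiding 36 in any single one — so 5531 is tight.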